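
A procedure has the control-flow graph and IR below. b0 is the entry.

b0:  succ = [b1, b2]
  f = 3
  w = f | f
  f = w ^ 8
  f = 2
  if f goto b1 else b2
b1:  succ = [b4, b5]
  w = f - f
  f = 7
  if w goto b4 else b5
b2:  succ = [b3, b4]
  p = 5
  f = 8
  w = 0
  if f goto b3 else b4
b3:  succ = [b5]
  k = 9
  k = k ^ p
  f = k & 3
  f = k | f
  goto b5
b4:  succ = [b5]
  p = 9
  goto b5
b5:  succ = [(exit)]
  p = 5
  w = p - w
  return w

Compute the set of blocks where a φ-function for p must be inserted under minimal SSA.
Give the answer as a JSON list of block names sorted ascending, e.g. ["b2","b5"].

idom tree: b1←b0 b2←b0 b3←b2 b4←b0 b5←b0
Dom at joins:
  b4: preds {b1,b2}: {b0,b1} ∩ {b0,b2} = {b0}; idom=b0
  b5: preds {b1,b3,b4}: {b0,b1} ∩ {b0,b2,b3} ∩ {b0,b4} = {b0}; idom=b0

DF derivation:
  join b4 pred b1: b1 stop@b0
  join b4 pred b2: b2 stop@b0
  join b5 pred b1: b1 stop@b0
  join b5 pred b3: b3→b2 stop@b0
  join b5 pred b4: b4 stop@b0
  DF(b0)=∅
  DF(b1)={b4,b5}
  DF(b2)={b4,b5}
  DF(b3)={b5}
  DF(b4)={b5}
  DF(b5)=∅

φ for p: defs {b2,b4,b5}
  DF⁺ = {b4,b5}

Answer: ["b4", "b5"]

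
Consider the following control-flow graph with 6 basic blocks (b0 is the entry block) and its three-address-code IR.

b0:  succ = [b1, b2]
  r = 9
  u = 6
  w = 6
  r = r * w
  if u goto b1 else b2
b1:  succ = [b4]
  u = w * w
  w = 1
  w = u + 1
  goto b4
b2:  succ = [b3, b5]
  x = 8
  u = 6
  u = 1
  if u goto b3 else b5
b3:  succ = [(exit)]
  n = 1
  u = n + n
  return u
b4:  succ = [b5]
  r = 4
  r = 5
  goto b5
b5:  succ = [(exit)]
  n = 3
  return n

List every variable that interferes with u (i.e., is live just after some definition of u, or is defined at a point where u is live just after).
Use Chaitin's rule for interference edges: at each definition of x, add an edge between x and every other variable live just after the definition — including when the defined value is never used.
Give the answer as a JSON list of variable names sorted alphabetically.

Per-block:
  b0: {r,u,w} / ∅
  b1: {u,w} / {w}
  b2: {u,x} / ∅
  b3: {n,u} / ∅
  b4: {r} / ∅
  b5: {n} / ∅

Live sets:
  b0 li=∅ lo={w}
  b1 li={w} lo=∅
  b2 li=∅ lo=∅
  b3 li=∅ lo=∅
  b4 li=∅ lo=∅
  b5 li=∅ lo=∅

Conflict graph:
  n: ∅
  r: {u,w}
  u: {r,w}
  w: {r,u}
  x: ∅

N(u) = ["r", "w"]

Answer: ["r", "w"]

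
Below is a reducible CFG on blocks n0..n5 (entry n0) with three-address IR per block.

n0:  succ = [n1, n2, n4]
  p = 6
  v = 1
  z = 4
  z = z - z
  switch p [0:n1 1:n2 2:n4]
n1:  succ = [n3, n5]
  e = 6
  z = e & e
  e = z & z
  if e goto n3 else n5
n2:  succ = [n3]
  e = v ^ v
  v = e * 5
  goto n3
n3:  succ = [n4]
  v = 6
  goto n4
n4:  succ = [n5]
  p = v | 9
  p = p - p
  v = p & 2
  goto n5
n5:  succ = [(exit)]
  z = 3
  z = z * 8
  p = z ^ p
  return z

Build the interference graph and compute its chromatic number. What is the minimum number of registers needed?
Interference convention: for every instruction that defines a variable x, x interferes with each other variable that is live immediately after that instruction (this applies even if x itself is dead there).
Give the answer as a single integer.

Block summaries:
  n0: {p,v,z} / ∅
  n1: {e,z} / ∅
  n2: {e,v} / {v}
  n3: {v} / ∅
  n4: {p,v} / {v}
  n5: {p,z} / {p}

Liveness:
  live n0: ∅→{p,v}
  live n1: {p}→{p}
  live n2: {v}→∅
  live n3: ∅→{v}
  live n4: {v}→{p}
  live n5: {p}→∅

Interfere edges:
  e — {p}
  p — {e,v,z}
  v — {p,z}
  z — {p,v}

Registers:
  {p,v,z} pairwise interfere (3-clique) ⇒ χ ≥ 3
  assign e→R1 p→R0 v→R1 z→R2 — no edge inside a register ⇒ χ ≤ 3
  χ = 3

Answer: 3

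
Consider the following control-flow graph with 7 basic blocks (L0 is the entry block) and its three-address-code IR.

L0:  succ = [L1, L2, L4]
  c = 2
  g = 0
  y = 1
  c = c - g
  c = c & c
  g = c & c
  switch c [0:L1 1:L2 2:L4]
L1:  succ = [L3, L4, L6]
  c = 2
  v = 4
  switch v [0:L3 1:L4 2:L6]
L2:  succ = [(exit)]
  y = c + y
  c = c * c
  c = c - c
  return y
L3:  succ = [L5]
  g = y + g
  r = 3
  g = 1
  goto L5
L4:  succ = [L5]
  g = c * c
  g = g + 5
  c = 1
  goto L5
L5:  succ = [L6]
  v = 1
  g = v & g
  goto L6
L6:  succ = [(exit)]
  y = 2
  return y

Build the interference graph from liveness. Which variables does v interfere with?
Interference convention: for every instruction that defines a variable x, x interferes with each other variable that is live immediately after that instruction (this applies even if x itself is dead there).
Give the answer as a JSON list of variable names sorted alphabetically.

Answer: ["c", "g", "y"]

Analysis:
def/use:
  L0: {c,g,y} / ∅
  L1: {c,v} / ∅
  L2: {c,y} / {c,y}
  L3: {g,r} / {g,y}
  L4: {c,g} / {c}
  L5: {g,v} / {g}
  L6: {y} / ∅

Backward fixpoint:
  L0 li=∅ lo={c,g,y}
  L1 li={g,y} lo={c,g,y}
  L2 li={c,y} lo=∅
  L3 li={g,y} lo={g}
  L4 li={c} lo={g}
  L5 li={g} lo=∅
  L6 li=∅ lo=∅

Conflict graph:
  c↔{g,v,y}
  g↔{c,v,y}
  r↔∅
  v↔{c,g,y}
  y↔{c,g,v}

N(v) = ["c", "g", "y"]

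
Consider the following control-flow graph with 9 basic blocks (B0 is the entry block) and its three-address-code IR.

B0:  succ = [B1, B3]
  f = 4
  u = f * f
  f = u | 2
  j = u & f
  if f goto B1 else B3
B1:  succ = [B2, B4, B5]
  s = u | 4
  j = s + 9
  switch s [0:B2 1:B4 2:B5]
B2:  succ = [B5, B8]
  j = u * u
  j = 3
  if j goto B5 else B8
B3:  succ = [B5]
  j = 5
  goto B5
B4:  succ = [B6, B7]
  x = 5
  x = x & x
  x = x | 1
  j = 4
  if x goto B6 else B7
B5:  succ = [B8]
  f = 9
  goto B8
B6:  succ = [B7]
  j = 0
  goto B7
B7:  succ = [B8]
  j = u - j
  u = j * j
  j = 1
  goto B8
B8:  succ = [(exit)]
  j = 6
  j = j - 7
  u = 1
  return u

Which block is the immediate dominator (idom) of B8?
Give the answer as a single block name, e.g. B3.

Answer: B0

Derivation:
idom tree: B1←B0 B2←B1 B3←B0 B4←B1 B5←B0 B6←B4 B7←B4 B8←B0
Dom∩ at merges:
  B5: preds {B1,B2,B3}: {B0,B1} ∩ {B0,B1,B2} ∩ {B0,B3} = {B0}; idom=B0
  B7: preds {B4,B6}: {B0,B1,B4} ∩ {B0,B1,B4,B6} = {B0,B1,B4}; idom=B4
  B8: preds {B2,B5,B7}: {B0,B1,B2} ∩ {B0,B5} ∩ {B0,B1,B4,B7} = {B0}; idom=B0

idom(B8) = B0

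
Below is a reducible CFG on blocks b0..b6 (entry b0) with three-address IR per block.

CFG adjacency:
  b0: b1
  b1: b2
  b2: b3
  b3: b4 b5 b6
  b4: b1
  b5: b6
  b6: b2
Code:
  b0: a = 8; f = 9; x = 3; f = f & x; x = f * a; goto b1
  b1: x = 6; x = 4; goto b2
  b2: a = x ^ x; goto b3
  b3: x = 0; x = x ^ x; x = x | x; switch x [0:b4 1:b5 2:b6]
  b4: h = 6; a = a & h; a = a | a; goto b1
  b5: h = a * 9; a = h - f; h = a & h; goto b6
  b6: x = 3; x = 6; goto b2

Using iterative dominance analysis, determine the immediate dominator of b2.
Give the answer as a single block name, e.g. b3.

idom tree: b1←b0 b2←b1 b3←b2 b4←b3 b5←b3 b6←b3
Join-block Dom:
  b1: preds {b0,b4}: {b0} ∩ {b0,b1,b2,b3,b4} = {b0}; idom=b0
  b2: preds {b1,b6}: {b0,b1} ∩ {b0,b1,b2,b3,b6} = {b0,b1}; idom=b1
  b6: preds {b3,b5}: {b0,b1,b2,b3} ∩ {b0,b1,b2,b3,b5} = {b0,b1,b2,b3}; idom=b3

idom(b2) = b1

Answer: b1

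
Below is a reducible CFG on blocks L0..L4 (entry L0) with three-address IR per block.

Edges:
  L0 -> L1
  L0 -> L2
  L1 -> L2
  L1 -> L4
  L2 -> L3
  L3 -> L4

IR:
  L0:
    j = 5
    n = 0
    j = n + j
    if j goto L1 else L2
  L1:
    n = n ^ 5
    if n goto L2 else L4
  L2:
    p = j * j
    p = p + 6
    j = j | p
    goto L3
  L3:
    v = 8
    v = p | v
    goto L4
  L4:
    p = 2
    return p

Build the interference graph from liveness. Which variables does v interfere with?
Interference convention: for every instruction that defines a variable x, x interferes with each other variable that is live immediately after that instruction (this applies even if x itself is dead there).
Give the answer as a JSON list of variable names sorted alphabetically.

Block summaries:
  L0: def={j,n} ue=∅
  L1: def={n} ue={n}
  L2: def={j,p} ue={j}
  L3: def={v} ue={p}
  L4: def={p} ue=∅

Live sets:
  L0: in=∅ out={j,n}
  L1: in={j,n} out={j}
  L2: in={j} out={p}
  L3: in={p} out=∅
  L4: in=∅ out=∅

Conflict graph:
  j: {n,p}
  n: {j}
  p: {j,v}
  v: {p}

N(v) = ["p"]

Answer: ["p"]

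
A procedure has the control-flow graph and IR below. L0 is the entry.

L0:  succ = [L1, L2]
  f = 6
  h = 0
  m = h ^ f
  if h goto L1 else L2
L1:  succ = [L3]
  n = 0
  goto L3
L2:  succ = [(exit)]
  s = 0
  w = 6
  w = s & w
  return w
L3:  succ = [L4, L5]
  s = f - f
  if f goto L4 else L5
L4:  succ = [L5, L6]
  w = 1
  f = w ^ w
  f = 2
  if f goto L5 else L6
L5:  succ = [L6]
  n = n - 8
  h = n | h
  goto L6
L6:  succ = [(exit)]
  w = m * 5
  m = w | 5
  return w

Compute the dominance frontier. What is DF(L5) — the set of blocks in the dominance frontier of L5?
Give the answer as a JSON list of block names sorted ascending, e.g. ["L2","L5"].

Answer: ["L6"]

Derivation:
idom tree: L1←L0 L2←L0 L3←L1 L4←L3 L5←L3 L6←L3
Dom at joins:
  L5: preds {L3,L4}: {L0,L1,L3} ∩ {L0,L1,L3,L4} = {L0,L1,L3}; idom=L3
  L6: preds {L4,L5}: {L0,L1,L3,L4} ∩ {L0,L1,L3,L5} = {L0,L1,L3}; idom=L3

Frontier:
  join L5 pred L3: · stop@L3
  join L5 pred L4: L4 stop@L3
  join L6 pred L4: L4 stop@L3
  join L6 pred L5: L5 stop@L3
  DF(L0)=∅
  DF(L1)=∅
  DF(L2)=∅
  DF(L3)=∅
  DF(L4)={L5,L6}
  DF(L5)={L6}
  DF(L6)=∅

DF(L5) = ["L6"]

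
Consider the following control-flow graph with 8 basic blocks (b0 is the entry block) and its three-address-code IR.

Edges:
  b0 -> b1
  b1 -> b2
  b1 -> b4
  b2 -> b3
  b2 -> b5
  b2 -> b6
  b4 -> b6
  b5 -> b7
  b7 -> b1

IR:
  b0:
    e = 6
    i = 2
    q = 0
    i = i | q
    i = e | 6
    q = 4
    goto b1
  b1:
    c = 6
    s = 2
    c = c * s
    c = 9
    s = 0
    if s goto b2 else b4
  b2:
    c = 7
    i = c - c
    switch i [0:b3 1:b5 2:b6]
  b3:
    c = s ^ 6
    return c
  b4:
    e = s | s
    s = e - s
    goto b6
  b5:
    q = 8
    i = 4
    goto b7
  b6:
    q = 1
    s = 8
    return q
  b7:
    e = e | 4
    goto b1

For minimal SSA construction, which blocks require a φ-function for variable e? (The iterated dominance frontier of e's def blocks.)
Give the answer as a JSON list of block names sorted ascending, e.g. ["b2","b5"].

idom tree: b1←b0 b2←b1 b3←b2 b4←b1 b5←b2 b6←b1 b7←b5
Join-block Dom:
  b1: preds {b0,b7}: {b0} ∩ {b0,b1,b2,b5,b7} = {b0}; idom=b0
  b6: preds {b2,b4}: {b0,b1,b2} ∩ {b0,b1,b4} = {b0,b1}; idom=b1

DF walk-up:
  join b1 pred b0: · stop@b0
  join b1 pred b7: b7→b5→b2→b1 stop@b0
  join b6 pred b2: b2 stop@b1
  join b6 pred b4: b4 stop@b1
  b0: DF=∅
  b1: DF={b1}
  b2: DF={b1,b6}
  b3: DF=∅
  b4: DF={b6}
  b5: DF={b1}
  b6: DF=∅
  b7: DF={b1}

φ for e: defs {b0,b4,b7}
  DF⁺ = {b1,b6}

Answer: ["b1", "b6"]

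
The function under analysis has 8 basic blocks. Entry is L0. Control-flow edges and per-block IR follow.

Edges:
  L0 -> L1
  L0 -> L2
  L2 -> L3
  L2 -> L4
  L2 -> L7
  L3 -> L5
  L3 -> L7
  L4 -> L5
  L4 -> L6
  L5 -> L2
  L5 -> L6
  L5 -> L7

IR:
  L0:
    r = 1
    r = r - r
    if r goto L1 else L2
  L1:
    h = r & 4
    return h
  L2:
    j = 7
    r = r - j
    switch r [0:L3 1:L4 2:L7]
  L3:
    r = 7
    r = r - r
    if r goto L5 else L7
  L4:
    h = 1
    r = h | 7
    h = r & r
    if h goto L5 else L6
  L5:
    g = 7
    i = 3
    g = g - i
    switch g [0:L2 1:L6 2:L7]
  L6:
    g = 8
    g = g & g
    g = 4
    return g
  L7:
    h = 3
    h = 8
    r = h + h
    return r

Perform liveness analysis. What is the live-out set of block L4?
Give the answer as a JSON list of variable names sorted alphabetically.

Block summaries:
  L0: def={r} ue=∅
  L1: def={h} ue={r}
  L2: def={j,r} ue={r}
  L3: def={r} ue=∅
  L4: def={h,r} ue=∅
  L5: def={g,i} ue=∅
  L6: def={g} ue=∅
  L7: def={h,r} ue=∅

Live sets:
  L0 li=∅ lo={r}
  L1 li={r} lo=∅
  L2 li={r} lo=∅
  L3 li=∅ lo={r}
  L4 li=∅ lo={r}
  L5 li={r} lo={r}
  L6 li=∅ lo=∅
  L7 li=∅ lo=∅

live-out(L4) = ["r"]

Answer: ["r"]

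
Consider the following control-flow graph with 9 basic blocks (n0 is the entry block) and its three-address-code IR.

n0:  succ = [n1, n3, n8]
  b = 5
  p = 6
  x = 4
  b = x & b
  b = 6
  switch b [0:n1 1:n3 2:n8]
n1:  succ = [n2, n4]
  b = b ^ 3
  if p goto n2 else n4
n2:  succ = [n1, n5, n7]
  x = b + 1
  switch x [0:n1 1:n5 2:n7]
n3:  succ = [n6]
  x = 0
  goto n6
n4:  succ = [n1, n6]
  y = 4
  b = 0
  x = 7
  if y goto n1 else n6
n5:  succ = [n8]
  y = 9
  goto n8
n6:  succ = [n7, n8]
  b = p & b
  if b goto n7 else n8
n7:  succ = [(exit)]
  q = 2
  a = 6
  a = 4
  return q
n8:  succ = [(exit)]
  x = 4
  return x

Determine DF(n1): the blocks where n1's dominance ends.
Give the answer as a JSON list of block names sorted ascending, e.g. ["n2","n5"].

idom tree: n1←n0 n2←n1 n3←n0 n4←n1 n5←n2 n6←n0 n7←n0 n8←n0
Dom∩ at merges:
  n1: preds {n0,n2,n4}: {n0} ∩ {n0,n1,n2} ∩ {n0,n1,n4} = {n0}; idom=n0
  n6: preds {n3,n4}: {n0,n3} ∩ {n0,n1,n4} = {n0}; idom=n0
  n7: preds {n2,n6}: {n0,n1,n2} ∩ {n0,n6} = {n0}; idom=n0
  n8: preds {n0,n5,n6}: {n0} ∩ {n0,n1,n2,n5} ∩ {n0,n6} = {n0}; idom=n0

DF derivation:
  join n1 pred n0: · stop@n0
  join n1 pred n2: n2→n1 stop@n0
  join n1 pred n4: n4→n1 stop@n0
  join n6 pred n3: n3 stop@n0
  join n6 pred n4: n4→n1 stop@n0
  join n7 pred n2: n2→n1 stop@n0
  join n7 pred n6: n6 stop@n0
  join n8 pred n0: · stop@n0
  join n8 pred n5: n5→n2→n1 stop@n0
  join n8 pred n6: n6 stop@n0
  n0 → ∅
  n1 → {n1,n6,n7,n8}
  n2 → {n1,n7,n8}
  n3 → {n6}
  n4 → {n1,n6}
  n5 → {n8}
  n6 → {n7,n8}
  n7 → ∅
  n8 → ∅

DF(n1) = ["n1", "n6", "n7", "n8"]

Answer: ["n1", "n6", "n7", "n8"]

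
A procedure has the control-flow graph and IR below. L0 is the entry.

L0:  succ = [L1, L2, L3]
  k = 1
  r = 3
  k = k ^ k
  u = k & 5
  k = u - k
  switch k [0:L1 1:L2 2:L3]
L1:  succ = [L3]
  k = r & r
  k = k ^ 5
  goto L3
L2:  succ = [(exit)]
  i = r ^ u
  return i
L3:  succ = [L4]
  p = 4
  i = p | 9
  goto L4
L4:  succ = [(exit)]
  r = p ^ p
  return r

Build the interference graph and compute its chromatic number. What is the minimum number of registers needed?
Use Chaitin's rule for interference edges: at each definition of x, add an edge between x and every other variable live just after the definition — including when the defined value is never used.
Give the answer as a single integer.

Block summaries:
  L0: def={k,r,u} ue=∅
  L1: def={k} ue={r}
  L2: def={i} ue={r,u}
  L3: def={i,p} ue=∅
  L4: def={r} ue={p}

Live sets:
  L0: in=∅ out={r,u}
  L1: in={r} out=∅
  L2: in={r,u} out=∅
  L3: in=∅ out={p}
  L4: in={p} out=∅

Interfere edges:
  i — {p}
  k — {r,u}
  p — {i}
  r — {k,u}
  u — {k,r}

Registers:
  lower bound: {k,r,u} mutually conflict ⇒ χ ≥ 3
  assign i→R0 k→R0 p→R1 r→R1 u→R2 — no edge inside a register ⇒ χ ≤ 3
  χ = 3

Answer: 3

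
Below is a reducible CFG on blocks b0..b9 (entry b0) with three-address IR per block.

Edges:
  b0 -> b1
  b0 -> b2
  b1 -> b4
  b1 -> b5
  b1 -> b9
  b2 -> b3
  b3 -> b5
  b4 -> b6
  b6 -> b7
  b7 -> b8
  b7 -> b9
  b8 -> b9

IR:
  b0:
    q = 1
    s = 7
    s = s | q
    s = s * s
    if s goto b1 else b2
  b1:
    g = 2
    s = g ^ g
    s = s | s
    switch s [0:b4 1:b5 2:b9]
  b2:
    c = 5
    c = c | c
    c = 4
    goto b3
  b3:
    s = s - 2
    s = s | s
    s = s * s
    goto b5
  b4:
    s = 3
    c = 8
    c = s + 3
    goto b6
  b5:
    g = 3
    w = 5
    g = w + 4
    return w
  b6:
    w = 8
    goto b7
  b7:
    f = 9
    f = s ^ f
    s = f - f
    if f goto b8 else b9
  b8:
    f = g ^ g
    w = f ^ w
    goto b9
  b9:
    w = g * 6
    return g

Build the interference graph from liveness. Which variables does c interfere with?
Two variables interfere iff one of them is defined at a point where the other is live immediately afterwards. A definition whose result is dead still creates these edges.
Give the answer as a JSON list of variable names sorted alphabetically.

Block summaries:
  b0: def={q,s} ue=∅
  b1: def={g,s} ue=∅
  b2: def={c} ue=∅
  b3: def={s} ue={s}
  b4: def={c,s} ue=∅
  b5: def={g,w} ue=∅
  b6: def={w} ue=∅
  b7: def={f,s} ue={s}
  b8: def={f,w} ue={g,w}
  b9: def={w} ue={g}

Live sets:
  b0 li=∅ lo={s}
  b1 li=∅ lo={g}
  b2 li={s} lo={s}
  b3 li={s} lo=∅
  b4 li={g} lo={g,s}
  b5 li=∅ lo=∅
  b6 li={g,s} lo={g,s,w}
  b7 li={g,s,w} lo={g,w}
  b8 li={g,w} lo={g}
  b9 li={g} lo=∅

Conflict graph:
  c — {g,s}
  f — {g,s,w}
  g — {c,f,s,w}
  q — {s}
  s — {c,f,g,q,w}
  w — {f,g,s}

N(c) = ["g", "s"]

Answer: ["g", "s"]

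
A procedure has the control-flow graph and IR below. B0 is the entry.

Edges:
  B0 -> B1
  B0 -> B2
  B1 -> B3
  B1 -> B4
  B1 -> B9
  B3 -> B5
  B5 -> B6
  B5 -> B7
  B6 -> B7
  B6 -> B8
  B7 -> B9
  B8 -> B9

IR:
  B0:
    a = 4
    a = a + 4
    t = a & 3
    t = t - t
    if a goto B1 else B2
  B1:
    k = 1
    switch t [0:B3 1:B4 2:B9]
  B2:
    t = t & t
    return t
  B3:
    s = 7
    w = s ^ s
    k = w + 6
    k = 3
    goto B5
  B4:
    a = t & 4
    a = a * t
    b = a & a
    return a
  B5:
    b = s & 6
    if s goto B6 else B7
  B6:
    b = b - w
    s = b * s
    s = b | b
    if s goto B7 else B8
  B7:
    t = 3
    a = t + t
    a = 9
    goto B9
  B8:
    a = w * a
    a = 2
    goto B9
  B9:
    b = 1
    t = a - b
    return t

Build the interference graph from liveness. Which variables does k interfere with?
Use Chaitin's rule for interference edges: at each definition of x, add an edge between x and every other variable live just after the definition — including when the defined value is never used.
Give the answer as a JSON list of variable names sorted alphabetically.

Per-block:
  B0 def {a,t} use ∅
  B1 def {k} use {t}
  B2 def {t} use {t}
  B3 def {k,s,w} use ∅
  B4 def {a,b} use {t}
  B5 def {b} use {s}
  B6 def {b,s} use {b,s,w}
  B7 def {a,t} use ∅
  B8 def {a} use {a,w}
  B9 def {b,t} use {a}

Liveness:
  B0: in=∅ out={a,t}
  B1: in={a,t} out={a,t}
  B2: in={t} out=∅
  B3: in={a} out={a,s,w}
  B4: in={t} out=∅
  B5: in={a,s,w} out={a,b,s,w}
  B6: in={a,b,s,w} out={a,w}
  B7: in=∅ out={a}
  B8: in={a,w} out={a}
  B9: in={a} out=∅

Interference:
  a — {b,k,s,t,w}
  b — {a,s,w}
  k — {a,s,t,w}
  s — {a,b,k,w}
  t — {a,k}
  w — {a,b,k,s}

N(k) = ["a", "s", "t", "w"]

Answer: ["a", "s", "t", "w"]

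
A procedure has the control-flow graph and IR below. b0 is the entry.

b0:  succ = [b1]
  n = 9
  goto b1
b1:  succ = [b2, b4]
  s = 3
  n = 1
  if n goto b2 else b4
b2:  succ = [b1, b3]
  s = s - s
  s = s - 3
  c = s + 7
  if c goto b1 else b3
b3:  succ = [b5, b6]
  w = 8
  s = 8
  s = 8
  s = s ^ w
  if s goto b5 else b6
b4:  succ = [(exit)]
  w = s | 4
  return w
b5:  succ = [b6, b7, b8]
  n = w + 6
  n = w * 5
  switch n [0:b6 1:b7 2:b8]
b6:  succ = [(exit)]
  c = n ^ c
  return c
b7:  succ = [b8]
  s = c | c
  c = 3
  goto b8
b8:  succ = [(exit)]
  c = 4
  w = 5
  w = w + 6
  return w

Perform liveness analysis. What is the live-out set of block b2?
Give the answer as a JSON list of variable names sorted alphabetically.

def/use:
  b0 def {n} use ∅
  b1 def {n,s} use ∅
  b2 def {c,s} use {s}
  b3 def {s,w} use ∅
  b4 def {w} use {s}
  b5 def {n} use {w}
  b6 def {c} use {c,n}
  b7 def {c,s} use {c}
  b8 def {c,w} use ∅

Backward fixpoint:
  b0 li=∅ lo=∅
  b1 li=∅ lo={n,s}
  b2 li={n,s} lo={c,n}
  b3 li={c,n} lo={c,n,w}
  b4 li={s} lo=∅
  b5 li={c,w} lo={c,n}
  b6 li={c,n} lo=∅
  b7 li={c} lo=∅
  b8 li=∅ lo=∅

live-out(b2) = ["c", "n"]

Answer: ["c", "n"]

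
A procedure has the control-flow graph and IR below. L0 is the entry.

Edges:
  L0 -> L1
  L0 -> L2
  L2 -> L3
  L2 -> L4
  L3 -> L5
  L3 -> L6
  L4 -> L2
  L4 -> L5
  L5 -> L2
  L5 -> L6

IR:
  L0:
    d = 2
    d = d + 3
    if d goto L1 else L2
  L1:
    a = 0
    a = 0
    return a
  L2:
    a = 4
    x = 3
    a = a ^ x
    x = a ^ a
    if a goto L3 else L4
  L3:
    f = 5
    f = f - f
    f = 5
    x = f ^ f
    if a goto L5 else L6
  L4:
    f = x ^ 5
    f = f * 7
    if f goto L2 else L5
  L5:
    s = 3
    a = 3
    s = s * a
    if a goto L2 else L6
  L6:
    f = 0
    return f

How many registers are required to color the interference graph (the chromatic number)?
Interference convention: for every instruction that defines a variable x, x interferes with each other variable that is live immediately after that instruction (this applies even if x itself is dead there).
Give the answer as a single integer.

Per-block:
  L0 def {d} use ∅
  L1 def {a} use ∅
  L2 def {a,x} use ∅
  L3 def {f,x} use {a}
  L4 def {f} use {x}
  L5 def {a,s} use ∅
  L6 def {f} use ∅

Backward fixpoint:
  live L0: ∅→∅
  live L1: ∅→∅
  live L2: ∅→{a,x}
  live L3: {a}→∅
  live L4: {x}→∅
  live L5: ∅→∅
  live L6: ∅→∅

Conflict graph:
  a — {f,s,x}
  d — ∅
  f — {a}
  s — {a}
  x — {a}

Colouring:
  clique {a,f} ⇒ need ≥ 2
  assign a→R0 d→R0 f→R1 s→R1 x→R1 — no edge inside a register ⇒ χ ≤ 2
  χ = 2

Answer: 2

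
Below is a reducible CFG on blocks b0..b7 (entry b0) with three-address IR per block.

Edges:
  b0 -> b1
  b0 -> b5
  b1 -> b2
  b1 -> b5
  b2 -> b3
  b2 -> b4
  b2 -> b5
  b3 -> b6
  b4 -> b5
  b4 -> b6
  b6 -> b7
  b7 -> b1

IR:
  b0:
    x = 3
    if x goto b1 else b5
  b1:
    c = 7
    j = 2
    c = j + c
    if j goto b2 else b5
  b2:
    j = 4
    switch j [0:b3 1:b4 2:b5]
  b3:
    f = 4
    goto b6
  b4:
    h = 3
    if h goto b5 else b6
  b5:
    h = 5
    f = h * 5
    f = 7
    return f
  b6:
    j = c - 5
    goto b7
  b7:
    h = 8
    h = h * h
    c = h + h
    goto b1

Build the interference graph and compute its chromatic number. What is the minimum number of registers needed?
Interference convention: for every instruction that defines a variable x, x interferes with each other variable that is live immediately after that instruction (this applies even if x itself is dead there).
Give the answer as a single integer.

Per-block:
  b0: {x} / ∅
  b1: {c,j} / ∅
  b2: {j} / ∅
  b3: {f} / ∅
  b4: {h} / ∅
  b5: {f,h} / ∅
  b6: {j} / {c}
  b7: {c,h} / ∅

Backward fixpoint:
  b0 li=∅ lo=∅
  b1 li=∅ lo={c}
  b2 li={c} lo={c}
  b3 li={c} lo={c}
  b4 li={c} lo={c}
  b5 li=∅ lo=∅
  b6 li={c} lo=∅
  b7 li=∅ lo=∅

Conflict graph:
  c: {f,h,j}
  f: {c}
  h: {c}
  j: {c}
  x: ∅

Registers:
  {c,f} pairwise interfere (2-clique) ⇒ χ ≥ 2
  assign c→R0 f→R1 h→R1 j→R1 x→R0 — no edge inside a register ⇒ χ ≤ 2
  χ = 2

Answer: 2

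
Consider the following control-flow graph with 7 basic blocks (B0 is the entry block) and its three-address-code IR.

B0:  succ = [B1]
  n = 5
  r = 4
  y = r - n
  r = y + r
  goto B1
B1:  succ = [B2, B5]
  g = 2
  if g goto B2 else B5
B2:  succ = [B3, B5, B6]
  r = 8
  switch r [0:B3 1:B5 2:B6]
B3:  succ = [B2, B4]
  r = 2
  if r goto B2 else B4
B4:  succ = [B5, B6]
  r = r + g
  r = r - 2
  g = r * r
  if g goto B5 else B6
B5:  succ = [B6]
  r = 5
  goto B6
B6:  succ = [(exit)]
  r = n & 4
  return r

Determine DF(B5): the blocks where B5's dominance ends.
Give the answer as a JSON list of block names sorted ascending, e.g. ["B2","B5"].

Answer: ["B6"]

Analysis:
idom tree: B1←B0 B2←B1 B3←B2 B4←B3 B5←B1 B6←B1
Dom∩ at merges:
  B2: preds {B1,B3}: {B0,B1} ∩ {B0,B1,B2,B3} = {B0,B1}; idom=B1
  B5: preds {B1,B2,B4}: {B0,B1} ∩ {B0,B1,B2} ∩ {B0,B1,B2,B3,B4} = {B0,B1}; idom=B1
  B6: preds {B2,B4,B5}: {B0,B1,B2} ∩ {B0,B1,B2,B3,B4} ∩ {B0,B1,B5} = {B0,B1}; idom=B1

DF walk-up:
  join B2 pred B1: · stop@B1
  join B2 pred B3: B3→B2 stop@B1
  join B5 pred B1: · stop@B1
  join B5 pred B2: B2 stop@B1
  join B5 pred B4: B4→B3→B2 stop@B1
  join B6 pred B2: B2 stop@B1
  join B6 pred B4: B4→B3→B2 stop@B1
  join B6 pred B5: B5 stop@B1
  B0: DF=∅
  B1: DF=∅
  B2: DF={B2,B5,B6}
  B3: DF={B2,B5,B6}
  B4: DF={B5,B6}
  B5: DF={B6}
  B6: DF=∅

DF(B5) = ["B6"]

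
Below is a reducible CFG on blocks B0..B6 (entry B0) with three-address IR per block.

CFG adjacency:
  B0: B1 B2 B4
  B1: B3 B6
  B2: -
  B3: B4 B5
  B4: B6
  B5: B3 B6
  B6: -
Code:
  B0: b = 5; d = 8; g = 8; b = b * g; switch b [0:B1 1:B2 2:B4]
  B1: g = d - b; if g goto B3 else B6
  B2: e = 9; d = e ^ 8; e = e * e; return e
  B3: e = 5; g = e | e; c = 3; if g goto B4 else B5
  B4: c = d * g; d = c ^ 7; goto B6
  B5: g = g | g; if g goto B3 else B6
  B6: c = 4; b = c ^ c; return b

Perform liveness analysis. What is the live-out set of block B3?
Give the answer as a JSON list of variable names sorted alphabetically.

Answer: ["d", "g"]

Derivation:
Block summaries:
  B0: def={b,d,g} ue=∅
  B1: def={g} ue={b,d}
  B2: def={d,e} ue=∅
  B3: def={c,e,g} ue=∅
  B4: def={c,d} ue={d,g}
  B5: def={g} ue={g}
  B6: def={b,c} ue=∅

Live sets:
  B0 li=∅ lo={b,d,g}
  B1 li={b,d} lo={d}
  B2 li=∅ lo=∅
  B3 li={d} lo={d,g}
  B4 li={d,g} lo=∅
  B5 li={d,g} lo={d}
  B6 li=∅ lo=∅

live-out(B3) = ["d", "g"]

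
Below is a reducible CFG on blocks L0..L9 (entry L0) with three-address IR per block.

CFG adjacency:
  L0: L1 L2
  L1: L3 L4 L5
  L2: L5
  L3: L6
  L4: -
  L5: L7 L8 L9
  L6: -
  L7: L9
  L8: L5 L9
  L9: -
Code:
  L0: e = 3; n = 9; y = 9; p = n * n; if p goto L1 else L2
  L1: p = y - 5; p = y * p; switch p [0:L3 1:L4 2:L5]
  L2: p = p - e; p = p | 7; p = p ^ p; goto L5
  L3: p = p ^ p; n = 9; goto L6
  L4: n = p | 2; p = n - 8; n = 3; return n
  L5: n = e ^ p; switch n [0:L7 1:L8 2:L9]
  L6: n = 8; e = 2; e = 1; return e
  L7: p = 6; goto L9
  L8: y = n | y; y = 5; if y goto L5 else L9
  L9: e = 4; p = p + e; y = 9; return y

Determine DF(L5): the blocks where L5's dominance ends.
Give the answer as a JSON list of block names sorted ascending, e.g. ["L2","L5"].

Answer: ["L5"]

Derivation:
idom tree: L1←L0 L2←L0 L3←L1 L4←L1 L5←L0 L6←L3 L7←L5 L8←L5 L9←L5
Dom∩ at merges:
  L5: preds {L1,L2,L8}: {L0,L1} ∩ {L0,L2} ∩ {L0,L5,L8} = {L0}; idom=L0
  L9: preds {L5,L7,L8}: {L0,L5} ∩ {L0,L5,L7} ∩ {L0,L5,L8} = {L0,L5}; idom=L5

DF walk-up:
  join L5 pred L1: L1 stop@L0
  join L5 pred L2: L2 stop@L0
  join L5 pred L8: L8→L5 stop@L0
  join L9 pred L5: · stop@L5
  join L9 pred L7: L7 stop@L5
  join L9 pred L8: L8 stop@L5
  L0 → ∅
  L1 → {L5}
  L2 → {L5}
  L3 → ∅
  L4 → ∅
  L5 → {L5}
  L6 → ∅
  L7 → {L9}
  L8 → {L5,L9}
  L9 → ∅

DF(L5) = ["L5"]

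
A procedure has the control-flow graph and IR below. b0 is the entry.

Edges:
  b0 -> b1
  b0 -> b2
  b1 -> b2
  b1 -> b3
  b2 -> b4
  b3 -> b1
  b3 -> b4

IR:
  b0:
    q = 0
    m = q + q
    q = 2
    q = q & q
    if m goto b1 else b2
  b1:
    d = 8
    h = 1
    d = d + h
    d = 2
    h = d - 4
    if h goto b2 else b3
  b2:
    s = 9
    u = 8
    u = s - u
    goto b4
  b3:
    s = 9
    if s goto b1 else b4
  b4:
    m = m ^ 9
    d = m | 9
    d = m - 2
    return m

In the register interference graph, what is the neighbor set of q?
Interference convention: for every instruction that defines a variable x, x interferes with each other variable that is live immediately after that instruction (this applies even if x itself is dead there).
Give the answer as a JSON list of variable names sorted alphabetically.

def/use:
  b0: def={m,q} ue=∅
  b1: def={d,h} ue=∅
  b2: def={s,u} ue=∅
  b3: def={s} ue=∅
  b4: def={d,m} ue={m}

Liveness:
  b0 li=∅ lo={m}
  b1 li={m} lo={m}
  b2 li={m} lo={m}
  b3 li={m} lo={m}
  b4 li={m} lo=∅

Interference:
  d↔{h,m}
  h↔{d,m}
  m↔{d,h,q,s,u}
  q↔{m}
  s↔{m,u}
  u↔{m,s}

N(q) = ["m"]

Answer: ["m"]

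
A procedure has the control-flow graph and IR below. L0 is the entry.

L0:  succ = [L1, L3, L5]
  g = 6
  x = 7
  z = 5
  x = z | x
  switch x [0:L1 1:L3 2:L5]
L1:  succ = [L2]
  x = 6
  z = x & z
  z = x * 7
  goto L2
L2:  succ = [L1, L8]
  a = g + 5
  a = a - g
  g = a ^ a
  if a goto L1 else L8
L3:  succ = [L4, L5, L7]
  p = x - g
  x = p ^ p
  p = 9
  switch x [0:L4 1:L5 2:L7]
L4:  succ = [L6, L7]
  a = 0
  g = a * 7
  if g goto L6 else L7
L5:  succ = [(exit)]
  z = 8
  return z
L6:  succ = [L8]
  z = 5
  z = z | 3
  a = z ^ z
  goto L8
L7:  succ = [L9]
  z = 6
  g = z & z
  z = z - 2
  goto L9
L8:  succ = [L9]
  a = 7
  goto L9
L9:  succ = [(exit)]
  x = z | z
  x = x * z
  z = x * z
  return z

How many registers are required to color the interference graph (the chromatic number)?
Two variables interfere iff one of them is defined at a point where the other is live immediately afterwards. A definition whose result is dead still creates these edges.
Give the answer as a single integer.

Per-block:
  L0 def {g,x,z} use ∅
  L1 def {x,z} use {z}
  L2 def {a,g} use {g}
  L3 def {p,x} use {g,x}
  L4 def {a,g} use ∅
  L5 def {z} use ∅
  L6 def {a,z} use ∅
  L7 def {g,z} use ∅
  L8 def {a} use ∅
  L9 def {x,z} use {z}

Liveness:
  L0 li=∅ lo={g,x,z}
  L1 li={g,z} lo={g,z}
  L2 li={g,z} lo={g,z}
  L3 li={g,x} lo=∅
  L4 li=∅ lo=∅
  L5 li=∅ lo=∅
  L6 li=∅ lo={z}
  L7 li=∅ lo={z}
  L8 li={z} lo={z}
  L9 li={z} lo=∅

Conflict graph:
  a — {g,z}
  g — {a,x,z}
  p — {x}
  x — {g,p,z}
  z — {a,g,x}

Colouring:
  lower bound: {a,g,z} mutually conflict ⇒ χ ≥ 3
  assign a→r1 g→r0 p→r0 x→r1 z→r2 — no edge inside a register ⇒ χ ≤ 3
  χ = 3

Answer: 3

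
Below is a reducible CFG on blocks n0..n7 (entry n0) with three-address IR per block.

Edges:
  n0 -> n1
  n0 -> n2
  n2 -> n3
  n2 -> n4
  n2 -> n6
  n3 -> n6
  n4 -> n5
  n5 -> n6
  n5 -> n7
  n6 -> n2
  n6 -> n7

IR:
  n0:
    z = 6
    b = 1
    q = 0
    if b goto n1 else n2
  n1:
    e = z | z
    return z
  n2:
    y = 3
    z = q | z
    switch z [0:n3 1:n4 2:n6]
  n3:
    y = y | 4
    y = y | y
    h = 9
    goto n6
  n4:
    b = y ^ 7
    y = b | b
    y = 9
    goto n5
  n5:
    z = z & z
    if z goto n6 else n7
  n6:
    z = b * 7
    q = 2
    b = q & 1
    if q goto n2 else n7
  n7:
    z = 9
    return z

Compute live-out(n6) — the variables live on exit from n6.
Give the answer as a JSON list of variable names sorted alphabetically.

def/use:
  n0: def={b,q,z} ue=∅
  n1: def={e} ue={z}
  n2: def={y,z} ue={q,z}
  n3: def={h,y} ue={y}
  n4: def={b,y} ue={y}
  n5: def={z} ue={z}
  n6: def={b,q,z} ue={b}
  n7: def={z} ue=∅

Live sets:
  n0: in=∅ out={b,q,z}
  n1: in={z} out=∅
  n2: in={b,q,z} out={b,y,z}
  n3: in={b,y} out={b}
  n4: in={y,z} out={b,z}
  n5: in={b,z} out={b}
  n6: in={b} out={b,q,z}
  n7: in=∅ out=∅

live-out(n6) = ["b", "q", "z"]

Answer: ["b", "q", "z"]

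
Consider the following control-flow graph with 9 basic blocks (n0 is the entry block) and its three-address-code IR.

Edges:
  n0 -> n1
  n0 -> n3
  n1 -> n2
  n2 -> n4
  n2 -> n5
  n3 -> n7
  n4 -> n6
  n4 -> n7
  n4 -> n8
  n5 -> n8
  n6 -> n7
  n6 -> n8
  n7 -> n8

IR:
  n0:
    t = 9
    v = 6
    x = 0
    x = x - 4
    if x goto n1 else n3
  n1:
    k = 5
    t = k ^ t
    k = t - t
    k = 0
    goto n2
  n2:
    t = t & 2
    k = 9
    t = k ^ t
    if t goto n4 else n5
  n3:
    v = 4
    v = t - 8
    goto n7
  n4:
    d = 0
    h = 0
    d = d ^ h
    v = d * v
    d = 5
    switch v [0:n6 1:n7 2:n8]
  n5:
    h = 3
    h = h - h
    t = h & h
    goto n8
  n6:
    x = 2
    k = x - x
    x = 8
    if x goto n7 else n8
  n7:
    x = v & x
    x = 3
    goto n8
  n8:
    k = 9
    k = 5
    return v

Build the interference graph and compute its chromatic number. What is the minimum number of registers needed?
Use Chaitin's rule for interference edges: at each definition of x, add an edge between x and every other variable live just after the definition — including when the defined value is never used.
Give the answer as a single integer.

Answer: 4

Analysis:
Per-block:
  n0: {t,v,x} / ∅
  n1: {k,t} / {t}
  n2: {k,t} / {t}
  n3: {v} / {t}
  n4: {d,h,v} / {v}
  n5: {h,t} / ∅
  n6: {k,x} / ∅
  n7: {x} / {v,x}
  n8: {k} / {v}

Live sets:
  n0 li=∅ lo={t,v,x}
  n1 li={t,v,x} lo={t,v,x}
  n2 li={t,v,x} lo={v,x}
  n3 li={t,x} lo={v,x}
  n4 li={v,x} lo={v,x}
  n5 li={v} lo={v}
  n6 li={v} lo={v,x}
  n7 li={v,x} lo={v}
  n8 li={v} lo=∅

Interference:
  d: {h,v,x}
  h: {d,v,x}
  k: {t,v,x}
  t: {k,v,x}
  v: {d,h,k,t,x}
  x: {d,h,k,t,v}

Registers:
  lower bound: {d,h,v,x} mutually conflict ⇒ χ ≥ 4
  4-colouring: c0={v}  c1={x}  c2={d,k}  c3={h,t}
  χ = 4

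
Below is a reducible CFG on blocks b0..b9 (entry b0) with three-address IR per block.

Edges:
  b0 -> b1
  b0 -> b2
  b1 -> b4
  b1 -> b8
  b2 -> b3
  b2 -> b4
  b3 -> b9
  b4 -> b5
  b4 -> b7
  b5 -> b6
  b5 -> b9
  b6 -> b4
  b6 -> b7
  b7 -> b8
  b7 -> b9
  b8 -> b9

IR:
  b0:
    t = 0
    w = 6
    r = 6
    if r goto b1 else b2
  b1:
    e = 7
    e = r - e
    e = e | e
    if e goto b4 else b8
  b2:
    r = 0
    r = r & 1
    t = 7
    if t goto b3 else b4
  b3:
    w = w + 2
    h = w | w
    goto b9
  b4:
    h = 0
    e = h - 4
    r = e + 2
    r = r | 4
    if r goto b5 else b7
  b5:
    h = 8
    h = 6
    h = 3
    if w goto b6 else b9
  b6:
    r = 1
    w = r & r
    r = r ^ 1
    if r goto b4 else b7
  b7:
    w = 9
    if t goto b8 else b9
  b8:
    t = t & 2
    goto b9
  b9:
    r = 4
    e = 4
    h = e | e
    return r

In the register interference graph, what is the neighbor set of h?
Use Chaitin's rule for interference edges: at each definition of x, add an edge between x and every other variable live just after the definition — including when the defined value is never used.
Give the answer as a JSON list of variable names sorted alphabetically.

Answer: ["r", "t", "w"]

Working:
Per-block:
  b0: {r,t,w} / ∅
  b1: {e} / {r}
  b2: {r,t} / ∅
  b3: {h,w} / {w}
  b4: {e,h,r} / ∅
  b5: {h} / {w}
  b6: {r,w} / ∅
  b7: {w} / {t}
  b8: {t} / {t}
  b9: {e,h,r} / ∅

Liveness:
  live b0: ∅→{r,t,w}
  live b1: {r,t,w}→{t,w}
  live b2: {w}→{t,w}
  live b3: {w}→∅
  live b4: {t,w}→{t,w}
  live b5: {t,w}→{t}
  live b6: {t}→{t,w}
  live b7: {t}→{t}
  live b8: {t}→∅
  live b9: ∅→∅

Conflict graph:
  e: {r,t,w}
  h: {r,t,w}
  r: {e,h,t,w}
  t: {e,h,r,w}
  w: {e,h,r,t}

N(h) = ["r", "t", "w"]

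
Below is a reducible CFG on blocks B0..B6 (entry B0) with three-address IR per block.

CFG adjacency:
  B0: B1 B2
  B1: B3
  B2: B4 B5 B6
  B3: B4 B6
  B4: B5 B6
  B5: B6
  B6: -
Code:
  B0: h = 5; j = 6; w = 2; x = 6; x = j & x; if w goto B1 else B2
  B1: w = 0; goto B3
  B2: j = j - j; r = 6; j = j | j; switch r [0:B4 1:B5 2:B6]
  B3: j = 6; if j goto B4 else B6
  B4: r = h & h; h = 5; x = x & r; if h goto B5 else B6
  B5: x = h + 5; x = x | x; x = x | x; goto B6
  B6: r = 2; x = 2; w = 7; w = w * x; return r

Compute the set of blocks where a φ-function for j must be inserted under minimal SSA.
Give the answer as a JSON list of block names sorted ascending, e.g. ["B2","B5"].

idom tree: B1←B0 B2←B0 B3←B1 B4←B0 B5←B0 B6←B0
Dom at joins:
  B4: preds {B2,B3}: {B0,B2} ∩ {B0,B1,B3} = {B0}; idom=B0
  B5: preds {B2,B4}: {B0,B2} ∩ {B0,B4} = {B0}; idom=B0
  B6: preds {B2,B3,B4,B5}: {B0,B2} ∩ {B0,B1,B3} ∩ {B0,B4} ∩ {B0,B5} = {B0}; idom=B0

DF derivation:
  join B4 pred B2: B2 stop@B0
  join B4 pred B3: B3→B1 stop@B0
  join B5 pred B2: B2 stop@B0
  join B5 pred B4: B4 stop@B0
  join B6 pred B2: B2 stop@B0
  join B6 pred B3: B3→B1 stop@B0
  join B6 pred B4: B4 stop@B0
  join B6 pred B5: B5 stop@B0
  B0: DF=∅
  B1: DF={B4,B6}
  B2: DF={B4,B5,B6}
  B3: DF={B4,B6}
  B4: DF={B5,B6}
  B5: DF={B6}
  B6: DF=∅

φ for j: defs {B0,B2,B3}
  DF⁺ = {B4,B5,B6}

Answer: ["B4", "B5", "B6"]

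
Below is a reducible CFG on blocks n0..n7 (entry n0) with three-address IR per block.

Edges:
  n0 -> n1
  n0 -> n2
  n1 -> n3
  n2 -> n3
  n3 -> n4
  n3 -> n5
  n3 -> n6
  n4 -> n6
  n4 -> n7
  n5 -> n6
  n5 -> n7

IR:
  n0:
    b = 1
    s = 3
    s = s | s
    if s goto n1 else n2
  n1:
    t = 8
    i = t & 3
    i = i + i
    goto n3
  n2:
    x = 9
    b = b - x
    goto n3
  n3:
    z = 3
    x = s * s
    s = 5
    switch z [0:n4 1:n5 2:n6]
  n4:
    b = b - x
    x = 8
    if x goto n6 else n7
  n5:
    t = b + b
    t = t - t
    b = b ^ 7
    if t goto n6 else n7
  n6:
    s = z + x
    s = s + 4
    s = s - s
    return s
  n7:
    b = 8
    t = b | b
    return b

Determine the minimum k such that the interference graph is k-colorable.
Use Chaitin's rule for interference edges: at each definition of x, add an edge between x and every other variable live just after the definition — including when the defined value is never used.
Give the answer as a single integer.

def/use:
  n0: def={b,s} ue=∅
  n1: def={i,t} ue=∅
  n2: def={b,x} ue={b}
  n3: def={s,x,z} ue={s}
  n4: def={b,x} ue={b,x}
  n5: def={b,t} ue={b}
  n6: def={s} ue={x,z}
  n7: def={b,t} ue=∅

Live sets:
  n0 li=∅ lo={b,s}
  n1 li={b,s} lo={b,s}
  n2 li={b,s} lo={b,s}
  n3 li={b,s} lo={b,x,z}
  n4 li={b,x,z} lo={x,z}
  n5 li={b,x,z} lo={x,z}
  n6 li={x,z} lo=∅
  n7 li=∅ lo=∅

Conflict graph:
  b — {i,s,t,x,z}
  i — {b,s}
  s — {b,i,t,x,z}
  t — {b,s,x,z}
  x — {b,s,t,z}
  z — {b,s,t,x}

Registers:
  clique {b,s,t,x,z} ⇒ need ≥ 5
  5-colouring: R0={b}  R1={s}  R2={i,t}  R3={x}  R4={z}
  χ = 5

Answer: 5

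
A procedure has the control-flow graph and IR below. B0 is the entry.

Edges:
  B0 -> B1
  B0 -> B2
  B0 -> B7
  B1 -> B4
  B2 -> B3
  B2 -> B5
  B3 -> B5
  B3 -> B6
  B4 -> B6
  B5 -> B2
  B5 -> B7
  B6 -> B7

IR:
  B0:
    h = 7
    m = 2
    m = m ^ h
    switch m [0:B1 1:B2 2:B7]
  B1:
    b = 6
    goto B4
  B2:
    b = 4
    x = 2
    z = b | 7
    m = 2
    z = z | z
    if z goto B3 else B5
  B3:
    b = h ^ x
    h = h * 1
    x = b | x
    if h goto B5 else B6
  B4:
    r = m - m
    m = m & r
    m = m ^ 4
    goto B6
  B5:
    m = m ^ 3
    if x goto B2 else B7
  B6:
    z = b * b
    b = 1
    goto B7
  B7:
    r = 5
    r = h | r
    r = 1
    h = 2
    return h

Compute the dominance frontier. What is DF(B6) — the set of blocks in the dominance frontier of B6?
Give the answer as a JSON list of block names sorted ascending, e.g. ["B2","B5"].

idom tree: B1←B0 B2←B0 B3←B2 B4←B1 B5←B2 B6←B0 B7←B0
Dom at joins:
  B2: preds {B0,B5}: {B0} ∩ {B0,B2,B5} = {B0}; idom=B0
  B5: preds {B2,B3}: {B0,B2} ∩ {B0,B2,B3} = {B0,B2}; idom=B2
  B6: preds {B3,B4}: {B0,B2,B3} ∩ {B0,B1,B4} = {B0}; idom=B0
  B7: preds {B0,B5,B6}: {B0} ∩ {B0,B2,B5} ∩ {B0,B6} = {B0}; idom=B0

DF walk-up:
  join B2 pred B0: · stop@B0
  join B2 pred B5: B5→B2 stop@B0
  join B5 pred B2: · stop@B2
  join B5 pred B3: B3 stop@B2
  join B6 pred B3: B3→B2 stop@B0
  join B6 pred B4: B4→B1 stop@B0
  join B7 pred B0: · stop@B0
  join B7 pred B5: B5→B2 stop@B0
  join B7 pred B6: B6 stop@B0
  B0 → ∅
  B1 → {B6}
  B2 → {B2,B6,B7}
  B3 → {B5,B6}
  B4 → {B6}
  B5 → {B2,B7}
  B6 → {B7}
  B7 → ∅

DF(B6) = ["B7"]

Answer: ["B7"]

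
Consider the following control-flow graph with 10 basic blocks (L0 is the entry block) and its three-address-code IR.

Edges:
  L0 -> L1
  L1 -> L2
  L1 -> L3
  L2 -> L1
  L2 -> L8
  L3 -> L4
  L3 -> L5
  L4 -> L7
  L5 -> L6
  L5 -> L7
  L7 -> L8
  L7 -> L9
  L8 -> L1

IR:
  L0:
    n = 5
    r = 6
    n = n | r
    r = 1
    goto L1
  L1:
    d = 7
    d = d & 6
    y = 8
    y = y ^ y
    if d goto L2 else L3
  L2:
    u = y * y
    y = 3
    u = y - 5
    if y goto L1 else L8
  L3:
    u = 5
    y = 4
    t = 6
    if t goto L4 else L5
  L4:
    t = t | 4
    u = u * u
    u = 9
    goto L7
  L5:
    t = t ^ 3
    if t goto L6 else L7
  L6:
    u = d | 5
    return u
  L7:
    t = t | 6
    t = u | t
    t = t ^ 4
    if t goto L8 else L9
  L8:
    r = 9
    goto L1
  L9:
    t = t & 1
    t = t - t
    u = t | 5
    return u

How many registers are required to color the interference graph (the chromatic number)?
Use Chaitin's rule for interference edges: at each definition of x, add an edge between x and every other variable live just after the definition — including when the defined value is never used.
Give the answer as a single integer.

def/use:
  L0: {n,r} / ∅
  L1: {d,y} / ∅
  L2: {u,y} / {y}
  L3: {t,u,y} / ∅
  L4: {t,u} / {t,u}
  L5: {t} / {t}
  L6: {u} / {d}
  L7: {t} / {t,u}
  L8: {r} / ∅
  L9: {t,u} / {t}

Backward fixpoint:
  live L0: ∅→∅
  live L1: ∅→{d,y}
  live L2: {y}→∅
  live L3: {d}→{d,t,u}
  live L4: {t,u}→{t,u}
  live L5: {d,t,u}→{d,t,u}
  live L6: {d}→∅
  live L7: {t,u}→{t}
  live L8: ∅→∅
  live L9: {t}→∅

Interference:
  d↔{t,u,y}
  n↔{r}
  r↔{n}
  t↔{d,u}
  u↔{d,t,y}
  y↔{d,u}

Registers:
  clique {d,t,u} ⇒ need ≥ 3
  assign d→r0 n→r0 r→r1 t→r2 u→r1 y→r2 — no edge inside a register ⇒ χ ≤ 3
  χ = 3

Answer: 3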